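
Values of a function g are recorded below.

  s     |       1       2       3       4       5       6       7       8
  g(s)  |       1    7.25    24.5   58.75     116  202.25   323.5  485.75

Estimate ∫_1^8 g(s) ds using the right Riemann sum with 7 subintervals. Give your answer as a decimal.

Δs = 1.
Sum = 1·[7.25 + 24.5 + 58.75 + 116 + 202.25 + 323.5 + 485.75] = 1218.

1218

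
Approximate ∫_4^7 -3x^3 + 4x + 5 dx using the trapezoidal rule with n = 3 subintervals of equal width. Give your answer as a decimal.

Δx = (7 − 4)/3 = 1.
f(4) = -171, f(5) = -350, f(6) = -619, f(7) = -996.
T_3 = (Δx/2)·[f(x_0) + 2f(x_1) + 2f(x_2) + f(x_3)].
Sum = -1552.5.

-1552.5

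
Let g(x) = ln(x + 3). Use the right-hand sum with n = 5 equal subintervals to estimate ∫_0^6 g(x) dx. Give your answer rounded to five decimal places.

11.11188

Δx = (6 − 0)/5 = 1.2.
Right endpoints: 1.2, 2.4, 3.6, 4.8, 6.
g(1.2) ≈ 1.43508, g(2.4) ≈ 1.68640, g(3.6) ≈ 1.88707, g(4.8) ≈ 2.05412, g(6) ≈ 2.19722.
Sum = Δx · [g(1.2) + g(2.4) + g(3.6) + g(4.8) + g(6)].
Sum ≈ 11.11188.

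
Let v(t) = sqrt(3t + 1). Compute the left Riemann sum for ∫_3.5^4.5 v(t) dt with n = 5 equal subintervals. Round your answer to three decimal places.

3.562

Δt = (4.5 − 3.5)/5 = 0.2.
Left endpoints: 3.5, 3.7, 3.9, 4.1, 4.3.
v(3.5) ≈ 3.391, v(3.7) ≈ 3.479, v(3.9) ≈ 3.564, v(4.1) ≈ 3.647, v(4.3) ≈ 3.728.
Sum = Δt · [v(3.5) + v(3.7) + v(3.9) + v(4.1) + v(4.3)].
Sum ≈ 3.562.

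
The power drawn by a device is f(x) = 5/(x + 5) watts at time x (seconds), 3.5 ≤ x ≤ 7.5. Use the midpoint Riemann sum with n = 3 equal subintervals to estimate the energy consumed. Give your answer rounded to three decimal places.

1.926

Δx = (7.5 − 3.5)/3 = 4/3.
Midpoints: 25/6, 5.5, 41/6.
f(25/6) = 6/11, f(5.5) = 10/21, f(41/6) = 30/71.
Sum = Δx · [f(25/6) + f(5.5) + f(41/6)].
Sum ≈ 1.926.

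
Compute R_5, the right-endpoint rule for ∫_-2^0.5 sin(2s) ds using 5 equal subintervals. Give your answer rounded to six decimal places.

-0.525209

Δs = (0.5 − (-2))/5 = 0.5.
Right endpoints: -1.5, -1, -0.5, 0, 0.5.
f(-1.5) ≈ -0.141120, f(-1) ≈ -0.909297, f(-0.5) ≈ -0.841471, f(0) ≈ 0.000000, f(0.5) ≈ 0.841471.
Sum = Δs · [f(-1.5) + f(-1) + f(-0.5) + f(0) + f(0.5)].
Sum ≈ -0.525209.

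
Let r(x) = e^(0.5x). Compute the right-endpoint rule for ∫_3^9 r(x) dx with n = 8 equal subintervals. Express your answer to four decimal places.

Δx = (9 − 3)/8 = 0.75.
Right endpoints: 3.75, 4.5, 5.25, 6, 6.75, 7.5, 8.25, 9.
r(3.75) ≈ 6.5208, r(4.5) ≈ 9.4877, r(5.25) ≈ 13.8046, r(6) ≈ 20.0855, r(6.75) ≈ 29.2243, r(7.5) ≈ 42.5211, r(8.25) ≈ 61.8678, r(9) ≈ 90.0171.
Sum = Δx · [r(3.75) + r(4.5) + r(5.25) + ...].
Sum ≈ 205.1467.

205.1467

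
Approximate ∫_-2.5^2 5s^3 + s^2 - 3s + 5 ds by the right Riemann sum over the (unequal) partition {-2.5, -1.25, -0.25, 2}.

Subinterval widths: 1.25, 1, 2.25.
Right endpoints: -1.25, -0.25, 2.
f(-1.25) = 0.546875, f(-0.25) = 5.734375, f(2) = 43.
Sum = Σ Δs_i · f(s_i).
Sum = 103.16796875.

103.16796875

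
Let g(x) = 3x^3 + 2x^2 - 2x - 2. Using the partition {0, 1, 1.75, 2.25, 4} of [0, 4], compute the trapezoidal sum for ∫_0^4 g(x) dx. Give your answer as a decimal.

Subinterval widths: 1, 0.75, 0.5, 1.75.
g(0) = -2, g(1) = 1, g(1.75) = 16.703125, g(2.25) = 37.796875, g(4) = 214.
On each subinterval the trapezoid contributes (Δx_i/2)·[g(x_{i-1}) + g(x_i)].
Sum = 240.0859375.

240.0859375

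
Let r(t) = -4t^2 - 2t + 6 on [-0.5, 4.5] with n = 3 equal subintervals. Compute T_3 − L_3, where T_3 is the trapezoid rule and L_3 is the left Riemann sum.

T_3 ≈ -120.925926.
L_3 ≈ -45.925926.
T_3 − L_3 = -75.

-75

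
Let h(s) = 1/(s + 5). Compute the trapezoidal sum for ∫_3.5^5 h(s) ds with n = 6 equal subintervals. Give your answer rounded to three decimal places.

Δs = (5 − 3.5)/6 = 0.25.
h(3.5) = 2/17, h(3.75) = 4/35, h(4) = 1/9, h(4.25) = 4/37, h(4.5) = 2/19, h(4.75) = 4/39, h(5) = 0.1.
T_6 = (Δs/2)·[h(s_0) + 2h(s_1) + ... + 2h(s_{5}) + h(s_6)].
Sum ≈ 0.163.

0.163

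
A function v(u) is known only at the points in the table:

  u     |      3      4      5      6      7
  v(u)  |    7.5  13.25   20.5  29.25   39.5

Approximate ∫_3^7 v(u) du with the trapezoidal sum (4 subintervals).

86.5

Δu = 1.
T_4 = (1/2)·[7.5 + 2·13.25 + 2·20.5 + 2·29.25 + 39.5] = 86.5.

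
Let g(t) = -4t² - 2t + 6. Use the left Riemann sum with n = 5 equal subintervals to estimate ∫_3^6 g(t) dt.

-227.52

Δt = (6 − 3)/5 = 0.6.
Left endpoints: 3, 3.6, 4.2, 4.8, 5.4.
g(3) = -36, g(3.6) = -53.04, g(4.2) = -72.96, g(4.8) = -95.76, g(5.4) = -121.44.
Sum = Δt · [g(3) + g(3.6) + g(4.2) + g(4.8) + g(5.4)].
Sum = -227.52.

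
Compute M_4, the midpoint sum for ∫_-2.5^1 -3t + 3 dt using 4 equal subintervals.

Δt = (1 − (-2.5))/4 = 0.875.
Midpoints: -2.0625, -1.1875, -0.3125, 0.5625.
f(-2.0625) = 9.1875, f(-1.1875) = 6.5625, f(-0.3125) = 3.9375, f(0.5625) = 1.3125.
Sum = Δt · [f(-2.0625) + f(-1.1875) + f(-0.3125) + f(0.5625)].
Sum = 18.375.

18.375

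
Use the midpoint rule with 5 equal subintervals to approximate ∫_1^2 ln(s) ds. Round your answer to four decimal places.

Δs = (2 − 1)/5 = 0.2.
Midpoints: 1.1, 1.3, 1.5, 1.7, 1.9.
f(1.1) ≈ 0.0953, f(1.3) ≈ 0.2624, f(1.5) ≈ 0.4055, f(1.7) ≈ 0.5306, f(1.9) ≈ 0.6419.
Sum = Δs · [f(1.1) + f(1.3) + f(1.5) + f(1.7) + f(1.9)].
Sum ≈ 0.3871.

0.3871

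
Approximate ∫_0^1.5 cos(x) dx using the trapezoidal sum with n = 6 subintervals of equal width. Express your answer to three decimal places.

Δx = (1.5 − 0)/6 = 0.25.
f(0) ≈ 1.000, f(0.25) ≈ 0.969, f(0.5) ≈ 0.878, f(0.75) ≈ 0.732, f(1) ≈ 0.540, f(1.25) ≈ 0.315, f(1.5) ≈ 0.071.
T_6 = (Δx/2)·[f(x_0) + 2f(x_1) + ... + 2f(x_{5}) + f(x_6)].
Sum ≈ 0.992.

0.992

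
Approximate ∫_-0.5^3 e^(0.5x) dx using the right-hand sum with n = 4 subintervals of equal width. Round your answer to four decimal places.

9.1435

Δx = (3 − (-0.5))/4 = 0.875.
Right endpoints: 0.375, 1.25, 2.125, 3.
f(0.375) ≈ 1.2062, f(1.25) ≈ 1.8682, f(2.125) ≈ 2.8936, f(3) ≈ 4.4817.
Sum = Δx · [f(0.375) + f(1.25) + f(2.125) + f(3)].
Sum ≈ 9.1435.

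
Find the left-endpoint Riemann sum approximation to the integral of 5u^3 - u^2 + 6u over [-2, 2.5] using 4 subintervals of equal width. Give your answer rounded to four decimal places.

-50.0537

Δu = (2.5 − (-2))/4 = 1.125.
Left endpoints: -2, -0.875, 0.25, 1.375.
f(-2) = -56, f(-0.875) = -4795/512, f(0.25) = 1.515625, f(1.375) = 9911/512.
Sum = Δu · [f(-2) + f(-0.875) + f(0.25) + f(1.375)].
Sum ≈ -50.0537.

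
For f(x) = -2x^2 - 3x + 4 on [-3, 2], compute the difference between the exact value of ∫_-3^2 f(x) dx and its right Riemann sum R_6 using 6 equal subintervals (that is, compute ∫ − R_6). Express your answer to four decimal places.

Exact integral: ∫_-3^2 f(x) dx ≈ 4.166667.
R_6 ≈ 0.925926.
Error ≈ 4.166667 − 0.925926 ≈ 3.2407.

3.2407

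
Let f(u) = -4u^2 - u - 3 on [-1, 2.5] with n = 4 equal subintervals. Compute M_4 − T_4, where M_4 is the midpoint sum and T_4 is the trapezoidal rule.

2.6796875

M_4 = -34.3984375.
T_4 = -37.078125.
M_4 − T_4 = 2.6796875.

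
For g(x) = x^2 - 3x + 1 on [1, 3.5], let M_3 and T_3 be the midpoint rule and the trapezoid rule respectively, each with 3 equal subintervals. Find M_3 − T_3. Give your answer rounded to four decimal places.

M_3 ≈ -0.561343.
T_3 ≈ -0.127315.
M_3 − T_3 ≈ -0.4340.

-0.4340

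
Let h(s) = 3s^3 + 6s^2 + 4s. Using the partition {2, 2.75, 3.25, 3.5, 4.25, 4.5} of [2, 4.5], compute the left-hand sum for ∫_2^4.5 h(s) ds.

397.234375

Subinterval widths: 0.75, 0.5, 0.25, 0.75, 0.25.
Left endpoints: 2, 2.75, 3.25, 3.5, 4.25.
h(2) = 56, h(2.75) = 118.765625, h(3.25) = 179.359375, h(3.5) = 216.125, h(4.25) = 355.671875.
Sum = Σ Δs_i · h(s_i).
Sum = 397.234375.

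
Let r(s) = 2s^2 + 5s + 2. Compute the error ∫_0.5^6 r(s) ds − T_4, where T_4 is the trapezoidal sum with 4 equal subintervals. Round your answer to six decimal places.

-3.466146

Exact integral: ∫_0.5^6 r(s) ds ≈ 244.29166667.
T_4 = 247.7578125.
Error ≈ 244.29166667 − 247.7578125 ≈ -3.466146.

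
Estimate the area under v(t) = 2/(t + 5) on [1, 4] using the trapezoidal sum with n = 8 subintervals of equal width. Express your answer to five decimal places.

0.81129

Δt = (4 − 1)/8 = 0.375.
v(1) = 1/3, v(1.375) = 16/51, v(1.75) = 8/27, v(2.125) = 16/57, v(2.5) = 4/15, v(2.875) = 16/63, v(3.25) = 8/33, v(3.625) = 16/69, v(4) = 2/9.
T_8 = (Δt/2)·[v(t_0) + 2v(t_1) + ... + 2v(t_{7}) + v(t_8)].
Sum ≈ 0.81129.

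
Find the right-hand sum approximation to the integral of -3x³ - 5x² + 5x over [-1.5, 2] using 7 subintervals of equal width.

-30.1875

Δx = (2 − (-1.5))/7 = 0.5.
Right endpoints: -1, -0.5, 0, 0.5, 1, 1.5, 2.
f(-1) = -7, f(-0.5) = -3.375, f(0) = 0, f(0.5) = 0.875, f(1) = -3, f(1.5) = -13.875, f(2) = -34.
Sum = Δx · [f(-1) + f(-0.5) + f(0) + ...].
Sum = -30.1875.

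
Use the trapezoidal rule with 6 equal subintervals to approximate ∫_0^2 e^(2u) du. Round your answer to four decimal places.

Δu = (2 − 0)/6 = 1/3.
f(0) ≈ 1.0000, f(1/3) ≈ 1.9477, f(2/3) ≈ 3.7937, f(1) ≈ 7.3891, f(4/3) ≈ 14.3919, f(5/3) ≈ 28.0316, f(2) ≈ 54.5982.
T_6 = (Δu/2)·[f(u_0) + 2f(u_1) + ... + 2f(u_{5}) + f(u_6)].
Sum ≈ 27.7844.

27.7844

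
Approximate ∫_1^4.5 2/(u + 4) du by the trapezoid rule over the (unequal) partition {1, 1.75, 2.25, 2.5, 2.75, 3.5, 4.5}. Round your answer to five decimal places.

Subinterval widths: 0.75, 0.5, 0.25, 0.25, 0.75, 1.
f(1) = 0.4, f(1.75) = 8/23, f(2.25) = 0.32, f(2.5) = 4/13, f(2.75) = 8/27, f(3.5) = 4/15, f(4.5) = 4/17.
On each subinterval the trapezoid contributes (Δu_i/2)·[f(u_{i-1}) + f(u_i)].
Sum ≈ 1.06344.

1.06344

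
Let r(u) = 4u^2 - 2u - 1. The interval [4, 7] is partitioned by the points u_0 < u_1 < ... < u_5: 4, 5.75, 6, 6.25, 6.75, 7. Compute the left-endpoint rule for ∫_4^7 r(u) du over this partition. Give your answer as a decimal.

272.25

Subinterval widths: 1.75, 0.25, 0.25, 0.5, 0.25.
Left endpoints: 4, 5.75, 6, 6.25, 6.75.
r(4) = 55, r(5.75) = 119.75, r(6) = 131, r(6.25) = 142.75, r(6.75) = 167.75.
Sum = Σ Δu_i · r(u_i).
Sum = 272.25.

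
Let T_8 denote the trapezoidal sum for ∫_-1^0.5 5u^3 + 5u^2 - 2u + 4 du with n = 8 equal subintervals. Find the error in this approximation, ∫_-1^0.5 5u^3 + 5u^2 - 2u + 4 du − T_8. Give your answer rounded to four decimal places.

-0.0110

Exact integral: ∫_-1^0.5 f(u) du = 7.453125.
T_8 ≈ 7.464111.
Error ≈ 7.453125 − 7.464111 ≈ -0.0110.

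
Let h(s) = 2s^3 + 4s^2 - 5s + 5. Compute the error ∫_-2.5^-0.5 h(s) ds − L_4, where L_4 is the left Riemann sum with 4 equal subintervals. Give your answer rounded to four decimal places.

-0.3333

Exact integral: ∫_-2.5^-0.5 h(s) ds ≈ 26.166667.
L_4 = 26.5.
Error ≈ 26.166667 − 26.5 ≈ -0.3333.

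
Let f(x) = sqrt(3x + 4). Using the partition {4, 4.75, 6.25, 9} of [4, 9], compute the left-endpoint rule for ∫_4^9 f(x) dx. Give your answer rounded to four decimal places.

Subinterval widths: 0.75, 1.5, 2.75.
Left endpoints: 4, 4.75, 6.25.
f(4) ≈ 4.0000, f(4.75) ≈ 4.2720, f(6.25) ≈ 4.7697.
Sum = Σ Δx_i · f(x_i).
Sum ≈ 22.5247.

22.5247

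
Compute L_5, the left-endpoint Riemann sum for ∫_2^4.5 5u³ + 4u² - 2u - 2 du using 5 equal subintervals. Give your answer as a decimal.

468.75

Δu = (4.5 − 2)/5 = 0.5.
Left endpoints: 2, 2.5, 3, 3.5, 4.
f(2) = 50, f(2.5) = 96.125, f(3) = 163, f(3.5) = 254.375, f(4) = 374.
Sum = Δu · [f(2) + f(2.5) + f(3) + f(3.5) + f(4)].
Sum = 468.75.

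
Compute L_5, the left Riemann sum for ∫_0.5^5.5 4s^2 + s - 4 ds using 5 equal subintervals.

Δs = (5.5 − 0.5)/5 = 1.
Left endpoints: 0.5, 1.5, 2.5, 3.5, 4.5.
f(0.5) = -2.5, f(1.5) = 6.5, f(2.5) = 23.5, f(3.5) = 48.5, f(4.5) = 81.5.
Sum = Δs · [f(0.5) + f(1.5) + f(2.5) + f(3.5) + f(4.5)].
Sum = 157.5.

157.5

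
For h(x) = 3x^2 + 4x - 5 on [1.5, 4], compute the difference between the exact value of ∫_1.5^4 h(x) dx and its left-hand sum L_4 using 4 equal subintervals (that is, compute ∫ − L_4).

15.52734375

Exact integral: ∫_1.5^4 h(x) dx = 75.625.
L_4 = 60.09765625.
Error = 75.625 − 60.09765625 = 15.52734375.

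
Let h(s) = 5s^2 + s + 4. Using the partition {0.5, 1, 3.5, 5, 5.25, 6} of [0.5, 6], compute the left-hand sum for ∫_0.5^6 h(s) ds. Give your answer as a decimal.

274.796875

Subinterval widths: 0.5, 2.5, 1.5, 0.25, 0.75.
Left endpoints: 0.5, 1, 3.5, 5, 5.25.
h(0.5) = 5.75, h(1) = 10, h(3.5) = 68.75, h(5) = 134, h(5.25) = 147.0625.
Sum = Σ Δs_i · h(s_i).
Sum = 274.796875.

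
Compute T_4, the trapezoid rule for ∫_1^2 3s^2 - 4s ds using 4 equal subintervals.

Δs = (2 − 1)/4 = 0.25.
f(1) = -1, f(1.25) = -0.3125, f(1.5) = 0.75, f(1.75) = 2.1875, f(2) = 4.
T_4 = (Δs/2)·[f(s_0) + 2f(s_1) + 2f(s_2) + 2f(s_3) + f(s_4)].
Sum = 1.03125.

1.03125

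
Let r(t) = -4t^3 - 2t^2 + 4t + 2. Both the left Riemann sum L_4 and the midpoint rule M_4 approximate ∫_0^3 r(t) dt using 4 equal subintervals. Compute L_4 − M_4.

L_4 = -37.875.
M_4 = -72.1875.
L_4 − M_4 = 34.3125.

34.3125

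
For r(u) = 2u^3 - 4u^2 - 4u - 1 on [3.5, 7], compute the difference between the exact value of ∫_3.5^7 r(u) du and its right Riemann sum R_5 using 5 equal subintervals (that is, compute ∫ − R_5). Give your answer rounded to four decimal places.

Exact integral: ∫_3.5^7 r(u) du ≈ 648.302083.
R_5 = 809.9.
Error ≈ 648.302083 − 809.9 ≈ -161.5979.

-161.5979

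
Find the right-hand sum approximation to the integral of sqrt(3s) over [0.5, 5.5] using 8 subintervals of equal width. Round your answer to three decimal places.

15.345

Δs = (5.5 − 0.5)/8 = 0.625.
Right endpoints: 1.125, 1.75, 2.375, 3, 3.625, 4.25, 4.875, 5.5.
f(1.125) ≈ 1.837, f(1.75) ≈ 2.291, f(2.375) ≈ 2.669, f(3) ≈ 3.000, f(3.625) ≈ 3.298, f(4.25) ≈ 3.571, f(4.875) ≈ 3.824, f(5.5) ≈ 4.062.
Sum = Δs · [f(1.125) + f(1.75) + f(2.375) + ...].
Sum ≈ 15.345.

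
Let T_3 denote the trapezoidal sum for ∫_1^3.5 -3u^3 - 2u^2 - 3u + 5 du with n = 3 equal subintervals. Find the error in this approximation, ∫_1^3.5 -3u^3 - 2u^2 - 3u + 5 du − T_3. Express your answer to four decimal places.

6.4381

Exact integral: ∫_1^3.5 f(u) du ≈ -144.088542.
T_3 ≈ -150.526620.
Error ≈ -144.088542 − (-150.526620) ≈ 6.4381.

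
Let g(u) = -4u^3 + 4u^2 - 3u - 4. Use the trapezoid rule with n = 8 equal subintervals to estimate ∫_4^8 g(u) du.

Δu = (8 − 4)/8 = 0.5.
g(4) = -208, g(4.5) = -301, g(5) = -419, g(5.5) = -565, g(6) = -742, g(6.5) = -953, g(7) = -1201, g(7.5) = -1489, g(8) = -1820.
T_8 = (Δu/2)·[g(u_0) + 2g(u_1) + ... + 2g(u_{7}) + g(u_8)].
Sum = -3342.

-3342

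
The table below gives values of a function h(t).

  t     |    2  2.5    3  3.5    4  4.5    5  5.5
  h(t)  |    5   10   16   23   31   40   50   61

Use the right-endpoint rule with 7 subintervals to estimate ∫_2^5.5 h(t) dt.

Δt = 0.5.
Sum = 0.5·[10 + 16 + 23 + 31 + 40 + 50 + 61] = 115.5.

115.5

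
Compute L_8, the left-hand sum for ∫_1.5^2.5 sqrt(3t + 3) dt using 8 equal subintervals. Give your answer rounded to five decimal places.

Δt = (2.5 − 1.5)/8 = 0.125.
Left endpoints: 1.5, 1.625, 1.75, 1.875, 2, 2.125, 2.25, 2.375.
f(1.5) ≈ 2.73861, f(1.625) ≈ 2.80624, f(1.75) ≈ 2.87228, f(1.875) ≈ 2.93684, f(2) ≈ 3.00000, f(2.125) ≈ 3.06186, f(2.25) ≈ 3.12250, f(2.375) ≈ 3.18198.
Sum = Δt · [f(1.5) + f(1.625) + f(1.75) + ...].
Sum ≈ 2.96504.

2.96504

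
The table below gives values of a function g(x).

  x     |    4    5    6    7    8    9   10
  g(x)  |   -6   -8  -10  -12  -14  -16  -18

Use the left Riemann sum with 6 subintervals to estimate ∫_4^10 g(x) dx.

Δx = 1.
Sum = 1·[(-6) + (-8) + (-10) + (-12) + (-14) + (-16)] = -66.

-66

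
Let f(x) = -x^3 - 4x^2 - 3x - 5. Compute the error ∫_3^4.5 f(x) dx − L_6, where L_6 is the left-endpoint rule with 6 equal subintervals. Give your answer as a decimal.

Exact integral: ∫_3^4.5 f(x) dx = -192.140625.
L_6 = -178.17578125.
Error = -192.140625 − (-178.17578125) = -13.96484375.

-13.96484375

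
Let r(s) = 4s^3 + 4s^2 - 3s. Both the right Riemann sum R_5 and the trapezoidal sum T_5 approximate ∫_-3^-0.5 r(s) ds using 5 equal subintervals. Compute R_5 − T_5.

16.25

R_5 = -17.5.
T_5 = -33.75.
R_5 − T_5 = 16.25.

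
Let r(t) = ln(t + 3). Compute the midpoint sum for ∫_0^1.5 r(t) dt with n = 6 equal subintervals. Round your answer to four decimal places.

1.9728

Δt = (1.5 − 0)/6 = 0.25.
Midpoints: 0.125, 0.375, 0.625, 0.875, 1.125, 1.375.
r(0.125) ≈ 1.1394, r(0.375) ≈ 1.2164, r(0.625) ≈ 1.2879, r(0.875) ≈ 1.3545, r(1.125) ≈ 1.4171, r(1.375) ≈ 1.4759.
Sum = Δt · [r(0.125) + r(0.375) + r(0.625) + ...].
Sum ≈ 1.9728.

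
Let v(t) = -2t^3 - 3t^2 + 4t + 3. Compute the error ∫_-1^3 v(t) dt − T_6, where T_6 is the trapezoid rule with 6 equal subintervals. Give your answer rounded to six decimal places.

Exact integral: ∫_-1^3 v(t) dt = -40.
T_6 ≈ -42.66666667.
Error ≈ -40 − (-42.66666667) ≈ 2.666667.

2.666667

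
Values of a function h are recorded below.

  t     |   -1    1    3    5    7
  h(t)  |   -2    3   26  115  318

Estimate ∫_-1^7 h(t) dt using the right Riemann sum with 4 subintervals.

924

Δt = 2.
Sum = 2·[3 + 26 + 115 + 318] = 924.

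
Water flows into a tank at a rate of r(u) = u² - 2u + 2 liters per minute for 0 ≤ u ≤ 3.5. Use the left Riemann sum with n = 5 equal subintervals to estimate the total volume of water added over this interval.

Δu = (3.5 − 0)/5 = 0.7.
Left endpoints: 0, 0.7, 1.4, 2.1, 2.8.
r(0) = 2, r(0.7) = 1.09, r(1.4) = 1.16, r(2.1) = 2.21, r(2.8) = 4.24.
Sum = Δu · [r(0) + r(0.7) + r(1.4) + r(2.1) + r(2.8)].
Sum = 7.49.

7.49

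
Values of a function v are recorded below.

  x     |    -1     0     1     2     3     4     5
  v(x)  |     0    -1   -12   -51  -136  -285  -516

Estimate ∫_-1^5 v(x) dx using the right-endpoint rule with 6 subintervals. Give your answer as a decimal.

Δx = 1.
Sum = 1·[(-1) + (-12) + (-51) + (-136) + (-285) + (-516)] = -1001.

-1001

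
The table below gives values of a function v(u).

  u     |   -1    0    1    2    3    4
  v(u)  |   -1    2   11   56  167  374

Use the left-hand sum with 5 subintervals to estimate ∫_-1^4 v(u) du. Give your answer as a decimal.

235

Δu = 1.
Sum = 1·[(-1) + 2 + 11 + 56 + 167] = 235.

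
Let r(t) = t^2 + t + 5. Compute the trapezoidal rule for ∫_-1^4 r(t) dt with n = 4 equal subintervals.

55.46875

Δt = (4 − (-1))/4 = 1.25.
r(-1) = 5, r(0.25) = 5.3125, r(1.5) = 8.75, r(2.75) = 15.3125, r(4) = 25.
T_4 = (Δt/2)·[r(t_0) + 2r(t_1) + 2r(t_2) + 2r(t_3) + r(t_4)].
Sum = 55.46875.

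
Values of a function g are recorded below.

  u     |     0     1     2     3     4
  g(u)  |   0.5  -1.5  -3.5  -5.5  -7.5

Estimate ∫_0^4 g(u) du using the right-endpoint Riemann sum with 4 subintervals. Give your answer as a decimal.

Δu = 1.
Sum = 1·[(-1.5) + (-3.5) + (-5.5) + (-7.5)] = -18.

-18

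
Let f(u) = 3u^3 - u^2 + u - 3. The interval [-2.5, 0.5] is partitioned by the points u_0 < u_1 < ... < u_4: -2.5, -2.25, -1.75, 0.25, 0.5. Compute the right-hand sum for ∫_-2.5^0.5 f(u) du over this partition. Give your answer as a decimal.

-29.19140625

Subinterval widths: 0.25, 0.5, 2, 0.25.
Right endpoints: -2.25, -1.75, 0.25, 0.5.
f(-2.25) = -44.484375, f(-1.75) = -23.890625, f(0.25) = -2.765625, f(0.5) = -2.375.
Sum = Σ Δu_i · f(u_i).
Sum = -29.19140625.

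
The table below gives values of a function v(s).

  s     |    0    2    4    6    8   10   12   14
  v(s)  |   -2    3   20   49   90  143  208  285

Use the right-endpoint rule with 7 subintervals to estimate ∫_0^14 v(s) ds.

Δs = 2.
Sum = 2·[3 + 20 + 49 + 90 + 143 + 208 + 285] = 1596.

1596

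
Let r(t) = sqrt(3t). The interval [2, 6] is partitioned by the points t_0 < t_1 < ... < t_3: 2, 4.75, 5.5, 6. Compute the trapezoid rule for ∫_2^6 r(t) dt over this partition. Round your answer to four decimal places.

Subinterval widths: 2.75, 0.75, 0.5.
r(2) ≈ 2.4495, r(4.75) ≈ 3.7749, r(5.5) ≈ 4.0620, r(6) ≈ 4.2426.
On each subinterval the trapezoid contributes (Δt_i/2)·[r(t_{i-1}) + r(t_i)].
Sum ≈ 13.5736.

13.5736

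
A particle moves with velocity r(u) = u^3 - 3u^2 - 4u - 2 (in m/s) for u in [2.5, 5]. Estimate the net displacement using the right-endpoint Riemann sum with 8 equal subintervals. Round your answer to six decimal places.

Δu = (5 − 2.5)/8 = 0.3125.
Right endpoints: 2.8125, 3.125, 3.4375, 3.75, 4.0625, 4.375, 4.6875, 5.
r(2.8125) = -60347/4096, r(3.125) = -6799/512, r(3.4375) = -43337/4096, r(3.75) = -6.453125, r(4.0625) = -2927/4096, r(4.375) = 3491/512, r(4.6875) = 66883/4096, r(5) = 28.
Sum = Δu · [r(2.8125) + r(3.125) + r(3.4375) + ...].
Sum ≈ 1.683350.

1.683350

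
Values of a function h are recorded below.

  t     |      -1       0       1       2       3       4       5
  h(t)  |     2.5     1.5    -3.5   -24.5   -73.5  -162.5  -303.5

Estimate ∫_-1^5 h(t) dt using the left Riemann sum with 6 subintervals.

Δt = 1.
Sum = 1·[2.5 + 1.5 + (-3.5) + (-24.5) + (-73.5) + (-162.5)] = -260.

-260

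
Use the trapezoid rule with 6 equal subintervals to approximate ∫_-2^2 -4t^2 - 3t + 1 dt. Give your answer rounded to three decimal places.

Δt = (2 − (-2))/6 = 2/3.
f(-2) = -9, f(-4/3) = -19/9, f(-2/3) = 11/9, f(0) = 1, f(2/3) = -25/9, f(4/3) = -91/9, f(2) = -21.
T_6 = (Δt/2)·[f(t_0) + 2f(t_1) + ... + 2f(t_{5}) + f(t_6)].
Sum ≈ -18.519.

-18.519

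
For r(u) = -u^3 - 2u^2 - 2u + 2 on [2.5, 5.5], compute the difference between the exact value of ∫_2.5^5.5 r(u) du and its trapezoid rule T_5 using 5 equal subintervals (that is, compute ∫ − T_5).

Exact integral: ∫_2.5^5.5 r(u) du = -337.5.
T_5 = -340.02.
Error = -337.5 − (-340.02) = 2.52.

2.52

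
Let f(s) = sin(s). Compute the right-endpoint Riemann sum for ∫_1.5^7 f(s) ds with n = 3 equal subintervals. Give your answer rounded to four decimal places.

Δs = (7 − 1.5)/3 = 11/6.
Right endpoints: 10/3, 31/6, 7.
f(10/3) ≈ -0.1906, f(31/6) ≈ -0.8986, f(7) ≈ 0.6570.
Sum = Δs · [f(10/3) + f(31/6) + f(7)].
Sum ≈ -0.7923.

-0.7923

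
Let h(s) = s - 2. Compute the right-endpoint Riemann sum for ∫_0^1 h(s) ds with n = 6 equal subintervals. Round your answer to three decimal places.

Δs = (1 − 0)/6 = 1/6.
Right endpoints: 1/6, 1/3, 0.5, 2/3, 5/6, 1.
h(1/6) = -11/6, h(1/3) = -5/3, h(0.5) = -1.5, h(2/3) = -4/3, h(5/6) = -7/6, h(1) = -1.
Sum = Δs · [h(1/6) + h(1/3) + h(0.5) + ...].
Sum ≈ -1.417.

-1.417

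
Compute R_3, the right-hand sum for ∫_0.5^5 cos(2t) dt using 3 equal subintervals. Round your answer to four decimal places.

-1.1082

Δt = (5 − 0.5)/3 = 1.5.
Right endpoints: 2, 3.5, 5.
f(2) ≈ -0.6536, f(3.5) ≈ 0.7539, f(5) ≈ -0.8391.
Sum = Δt · [f(2) + f(3.5) + f(5)].
Sum ≈ -1.1082.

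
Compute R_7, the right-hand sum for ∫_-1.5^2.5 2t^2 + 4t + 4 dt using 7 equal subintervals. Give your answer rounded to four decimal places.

Δt = (2.5 − (-1.5))/7 = 4/7.
Right endpoints: -13/14, -5/14, 3/14, 11/14, 19/14, 27/14, 2.5.
f(-13/14) = 197/98, f(-5/14) = 277/98, f(3/14) = 485/98, f(11/14) = 821/98, f(19/14) = 1285/98, f(27/14) = 1877/98, f(2.5) = 26.5.
Sum = Δt · [f(-13/14) + f(-5/14) + f(3/14) + ...].
Sum ≈ 43.9592.

43.9592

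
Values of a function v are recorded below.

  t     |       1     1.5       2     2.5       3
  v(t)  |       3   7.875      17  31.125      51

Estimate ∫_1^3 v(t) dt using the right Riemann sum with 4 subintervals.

Δt = 0.5.
Sum = 0.5·[7.875 + 17 + 31.125 + 51] = 53.5.

53.5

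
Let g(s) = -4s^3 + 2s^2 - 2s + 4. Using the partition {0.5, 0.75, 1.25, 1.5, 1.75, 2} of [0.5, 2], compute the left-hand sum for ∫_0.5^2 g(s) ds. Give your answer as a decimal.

Subinterval widths: 0.25, 0.5, 0.25, 0.25, 0.25.
Left endpoints: 0.5, 0.75, 1.25, 1.5, 1.75.
g(0.5) = 3, g(0.75) = 1.9375, g(1.25) = -3.1875, g(1.5) = -8, g(1.75) = -14.8125.
Sum = Σ Δs_i · g(s_i).
Sum = -4.78125.

-4.78125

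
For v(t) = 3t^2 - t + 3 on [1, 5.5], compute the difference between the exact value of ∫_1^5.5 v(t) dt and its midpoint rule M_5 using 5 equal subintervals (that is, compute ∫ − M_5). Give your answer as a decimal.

Exact integral: ∫_1^5.5 v(t) dt = 164.25.
M_5 = 163.33875.
Error = 164.25 − 163.33875 = 0.91125.

0.91125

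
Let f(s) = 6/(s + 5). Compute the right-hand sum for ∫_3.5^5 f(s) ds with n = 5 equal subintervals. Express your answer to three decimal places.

0.959

Δs = (5 − 3.5)/5 = 0.3.
Right endpoints: 3.8, 4.1, 4.4, 4.7, 5.
f(3.8) = 15/22, f(4.1) = 60/91, f(4.4) = 30/47, f(4.7) = 60/97, f(5) = 0.6.
Sum = Δs · [f(3.8) + f(4.1) + f(4.4) + f(4.7) + f(5)].
Sum ≈ 0.959.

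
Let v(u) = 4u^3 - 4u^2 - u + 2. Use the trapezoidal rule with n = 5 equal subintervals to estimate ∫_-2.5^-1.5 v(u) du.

Δu = (-1.5 − (-2.5))/5 = 0.2.
v(-2.5) = -83, v(-2.3) = -65.528, v(-2.1) = -50.584, v(-1.9) = -37.976, v(-1.7) = -27.512, v(-1.5) = -19.
T_5 = (Δu/2)·[v(u_0) + 2v(u_1) + ... + 2v(u_{4}) + v(u_5)].
Sum = -46.52.

-46.52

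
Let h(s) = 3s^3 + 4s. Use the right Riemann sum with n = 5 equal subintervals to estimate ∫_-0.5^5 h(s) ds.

759.22

Δs = (5 − (-0.5))/5 = 1.1.
Right endpoints: 0.6, 1.7, 2.8, 3.9, 5.
h(0.6) = 3.048, h(1.7) = 21.539, h(2.8) = 77.056, h(3.9) = 193.557, h(5) = 395.
Sum = Δs · [h(0.6) + h(1.7) + h(2.8) + h(3.9) + h(5)].
Sum = 759.22.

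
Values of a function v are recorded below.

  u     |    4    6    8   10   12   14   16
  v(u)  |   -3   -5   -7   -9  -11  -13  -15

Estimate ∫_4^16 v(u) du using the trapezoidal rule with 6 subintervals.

Δu = 2.
T_6 = (2/2)·[(-3) + 2·(-5) + 2·(-7) + 2·(-9) + 2·(-11) + 2·(-13) + (-15)] = -108.

-108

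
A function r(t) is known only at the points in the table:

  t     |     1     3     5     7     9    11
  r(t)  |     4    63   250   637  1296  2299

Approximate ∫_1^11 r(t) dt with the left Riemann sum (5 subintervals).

Δt = 2.
Sum = 2·[4 + 63 + 250 + 637 + 1296] = 4500.

4500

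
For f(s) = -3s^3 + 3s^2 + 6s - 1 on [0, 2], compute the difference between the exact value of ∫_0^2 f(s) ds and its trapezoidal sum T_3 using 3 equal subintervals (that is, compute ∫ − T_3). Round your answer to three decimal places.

0.889

Exact integral: ∫_0^2 f(s) ds = 6.
T_3 ≈ 5.11111.
Error ≈ 6 − 5.11111 ≈ 0.889.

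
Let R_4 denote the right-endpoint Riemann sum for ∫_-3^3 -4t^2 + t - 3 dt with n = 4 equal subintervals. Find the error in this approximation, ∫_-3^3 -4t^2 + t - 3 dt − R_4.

Exact integral: ∫_-3^3 f(t) dt = -90.
R_4 = -94.5.
Error = -90 − (-94.5) = 4.5.

4.5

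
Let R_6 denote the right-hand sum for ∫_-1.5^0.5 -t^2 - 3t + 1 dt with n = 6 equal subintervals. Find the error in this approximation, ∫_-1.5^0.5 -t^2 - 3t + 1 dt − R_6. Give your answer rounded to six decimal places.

0.703704

Exact integral: ∫_-1.5^0.5 f(t) dt ≈ 3.83333333.
R_6 ≈ 3.12962963.
Error ≈ 3.83333333 − 3.12962963 ≈ 0.703704.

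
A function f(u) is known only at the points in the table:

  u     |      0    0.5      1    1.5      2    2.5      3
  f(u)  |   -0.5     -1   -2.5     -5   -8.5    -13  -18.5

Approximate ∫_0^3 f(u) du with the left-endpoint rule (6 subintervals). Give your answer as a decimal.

-15.25

Δu = 0.5.
Sum = 0.5·[(-0.5) + (-1) + (-2.5) + (-5) + (-8.5) + (-13)] = -15.25.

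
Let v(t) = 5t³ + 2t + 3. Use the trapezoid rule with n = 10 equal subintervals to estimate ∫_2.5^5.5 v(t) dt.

1130.7

Δt = (5.5 − 2.5)/10 = 0.3.
v(2.5) = 86.125, v(2.8) = 118.36, v(3.1) = 158.155, v(3.4) = 206.32, v(3.7) = 263.665, v(4) = 331, v(4.3) = 409.135, v(4.6) = 498.88, v(4.9) = 601.045, v(5.2) = 716.44, v(5.5) = 845.875.
T_10 = (Δt/2)·[v(t_0) + 2v(t_1) + ... + 2v(t_{9}) + v(t_10)].
Sum = 1130.7.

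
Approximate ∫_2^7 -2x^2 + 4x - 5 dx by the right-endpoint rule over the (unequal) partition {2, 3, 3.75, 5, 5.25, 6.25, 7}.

Subinterval widths: 1, 0.75, 1.25, 0.25, 1, 0.75.
Right endpoints: 3, 3.75, 5, 5.25, 6.25, 7.
f(3) = -11, f(3.75) = -18.125, f(5) = -35, f(5.25) = -39.125, f(6.25) = -58.125, f(7) = -75.
Sum = Σ Δx_i · f(x_i).
Sum = -192.5.

-192.5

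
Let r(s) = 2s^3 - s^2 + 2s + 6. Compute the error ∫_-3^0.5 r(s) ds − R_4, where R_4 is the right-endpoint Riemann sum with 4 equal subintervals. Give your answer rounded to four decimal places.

Exact integral: ∫_-3^0.5 r(s) ds ≈ -37.260417.
R_4 ≈ -10.431641.
Error ≈ -37.260417 − (-10.431641) ≈ -26.8288.

-26.8288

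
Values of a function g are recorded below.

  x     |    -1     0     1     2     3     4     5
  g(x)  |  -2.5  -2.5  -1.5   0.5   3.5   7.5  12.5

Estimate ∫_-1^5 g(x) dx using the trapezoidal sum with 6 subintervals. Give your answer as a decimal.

Δx = 1.
T_6 = (1/2)·[(-2.5) + 2·(-2.5) + 2·(-1.5) + 2·0.5 + 2·3.5 + 2·7.5 + 12.5] = 12.5.

12.5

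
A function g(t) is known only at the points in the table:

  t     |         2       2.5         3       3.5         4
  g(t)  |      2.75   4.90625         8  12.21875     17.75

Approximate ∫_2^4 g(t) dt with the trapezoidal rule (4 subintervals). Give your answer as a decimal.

Δt = 0.5.
T_4 = (0.5/2)·[2.75 + 2·4.90625 + 2·8 + 2·12.21875 + 17.75] = 17.6875.

17.6875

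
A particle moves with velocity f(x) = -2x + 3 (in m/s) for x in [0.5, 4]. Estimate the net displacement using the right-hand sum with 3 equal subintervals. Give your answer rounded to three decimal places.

-9.333

Δx = (4 − 0.5)/3 = 7/6.
Right endpoints: 5/3, 17/6, 4.
f(5/3) = -1/3, f(17/6) = -8/3, f(4) = -5.
Sum = Δx · [f(5/3) + f(17/6) + f(4)].
Sum ≈ -9.333.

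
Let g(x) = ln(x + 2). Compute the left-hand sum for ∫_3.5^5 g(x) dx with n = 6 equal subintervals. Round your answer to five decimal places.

2.71491

Δx = (5 − 3.5)/6 = 0.25.
Left endpoints: 3.5, 3.75, 4, 4.25, 4.5, 4.75.
g(3.5) ≈ 1.70475, g(3.75) ≈ 1.74920, g(4) ≈ 1.79176, g(4.25) ≈ 1.83258, g(4.5) ≈ 1.87180, g(4.75) ≈ 1.90954.
Sum = Δx · [g(3.5) + g(3.75) + g(4) + ...].
Sum ≈ 2.71491.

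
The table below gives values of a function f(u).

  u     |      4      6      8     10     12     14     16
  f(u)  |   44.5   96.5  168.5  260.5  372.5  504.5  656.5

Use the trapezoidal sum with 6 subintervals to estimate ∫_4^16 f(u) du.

Δu = 2.
T_6 = (2/2)·[44.5 + 2·96.5 + 2·168.5 + 2·260.5 + 2·372.5 + 2·504.5 + 656.5] = 3506.

3506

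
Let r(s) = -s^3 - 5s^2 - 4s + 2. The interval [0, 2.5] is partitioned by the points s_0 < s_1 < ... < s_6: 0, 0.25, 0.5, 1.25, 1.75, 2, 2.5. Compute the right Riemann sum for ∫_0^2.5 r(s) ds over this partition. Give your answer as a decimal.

-58.5234375

Subinterval widths: 0.25, 0.25, 0.75, 0.5, 0.25, 0.5.
Right endpoints: 0.25, 0.5, 1.25, 1.75, 2, 2.5.
r(0.25) = 0.671875, r(0.5) = -1.375, r(1.25) = -12.765625, r(1.75) = -25.671875, r(2) = -34, r(2.5) = -54.875.
Sum = Σ Δs_i · r(s_i).
Sum = -58.5234375.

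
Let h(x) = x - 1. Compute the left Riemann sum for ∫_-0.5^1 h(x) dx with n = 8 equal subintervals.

-1.265625

Δx = (1 − (-0.5))/8 = 0.1875.
Left endpoints: -0.5, -0.3125, -0.125, 0.0625, 0.25, 0.4375, 0.625, 0.8125.
h(-0.5) = -1.5, h(-0.3125) = -1.3125, h(-0.125) = -1.125, h(0.0625) = -0.9375, h(0.25) = -0.75, h(0.4375) = -0.5625, h(0.625) = -0.375, h(0.8125) = -0.1875.
Sum = Δx · [h(-0.5) + h(-0.3125) + h(-0.125) + ...].
Sum = -1.265625.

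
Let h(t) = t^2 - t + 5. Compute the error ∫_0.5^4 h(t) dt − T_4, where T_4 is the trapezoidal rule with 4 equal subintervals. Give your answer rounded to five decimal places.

Exact integral: ∫_0.5^4 h(t) dt ≈ 30.9166667.
T_4 = 31.36328125.
Error ≈ 30.9166667 − 31.36328125 ≈ -0.44661.

-0.44661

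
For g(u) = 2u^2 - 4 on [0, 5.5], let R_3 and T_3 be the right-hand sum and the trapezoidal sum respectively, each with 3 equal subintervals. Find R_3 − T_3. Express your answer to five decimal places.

55.45833

R_3 ≈ 150.5370370.
T_3 ≈ 95.0787037.
R_3 − T_3 ≈ 55.45833.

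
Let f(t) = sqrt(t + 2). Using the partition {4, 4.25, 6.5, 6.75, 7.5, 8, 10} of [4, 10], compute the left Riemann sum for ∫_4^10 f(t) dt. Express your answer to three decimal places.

Subinterval widths: 0.25, 2.25, 0.25, 0.75, 0.5, 2.
Left endpoints: 4, 4.25, 6.5, 6.75, 7.5, 8.
f(4) ≈ 2.449, f(4.25) ≈ 2.500, f(6.5) ≈ 2.915, f(6.75) ≈ 2.958, f(7.5) ≈ 3.082, f(8) ≈ 3.162.
Sum = Σ Δt_i · f(t_i).
Sum ≈ 17.050.

17.050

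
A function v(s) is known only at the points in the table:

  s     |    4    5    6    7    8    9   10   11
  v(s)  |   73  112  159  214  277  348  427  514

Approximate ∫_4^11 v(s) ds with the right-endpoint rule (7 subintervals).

2051

Δs = 1.
Sum = 1·[112 + 159 + 214 + 277 + 348 + 427 + 514] = 2051.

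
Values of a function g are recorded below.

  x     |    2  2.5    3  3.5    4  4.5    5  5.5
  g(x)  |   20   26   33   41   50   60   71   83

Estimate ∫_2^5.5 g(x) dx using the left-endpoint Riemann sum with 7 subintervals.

150.5

Δx = 0.5.
Sum = 0.5·[20 + 26 + 33 + 41 + 50 + 60 + 71] = 150.5.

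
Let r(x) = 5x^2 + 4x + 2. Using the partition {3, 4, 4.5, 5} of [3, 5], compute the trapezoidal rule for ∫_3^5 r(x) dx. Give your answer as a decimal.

Subinterval widths: 1, 0.5, 0.5.
r(3) = 59, r(4) = 98, r(4.5) = 121.25, r(5) = 147.
On each subinterval the trapezoid contributes (Δx_i/2)·[r(x_{i-1}) + r(x_i)].
Sum = 200.375.

200.375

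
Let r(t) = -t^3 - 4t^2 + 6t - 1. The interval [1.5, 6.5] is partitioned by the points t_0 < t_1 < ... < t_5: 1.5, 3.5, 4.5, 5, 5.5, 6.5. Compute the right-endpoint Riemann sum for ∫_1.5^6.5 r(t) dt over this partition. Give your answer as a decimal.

Subinterval widths: 2, 1, 0.5, 0.5, 1.
Right endpoints: 3.5, 4.5, 5, 5.5, 6.5.
r(3.5) = -71.875, r(4.5) = -146.125, r(5) = -196, r(5.5) = -255.375, r(6.5) = -405.625.
Sum = Σ Δt_i · r(t_i).
Sum = -921.1875.

-921.1875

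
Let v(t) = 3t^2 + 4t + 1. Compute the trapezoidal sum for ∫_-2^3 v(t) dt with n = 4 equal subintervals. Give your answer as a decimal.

53.90625

Δt = (3 − (-2))/4 = 1.25.
v(-2) = 5, v(-0.75) = -0.3125, v(0.5) = 3.75, v(1.75) = 17.1875, v(3) = 40.
T_4 = (Δt/2)·[v(t_0) + 2v(t_1) + 2v(t_2) + 2v(t_3) + v(t_4)].
Sum = 53.90625.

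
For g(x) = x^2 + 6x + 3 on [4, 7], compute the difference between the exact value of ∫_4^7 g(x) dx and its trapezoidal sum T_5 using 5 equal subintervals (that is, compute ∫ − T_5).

Exact integral: ∫_4^7 g(x) dx = 201.
T_5 = 201.18.
Error = 201 − 201.18 = -0.18.

-0.18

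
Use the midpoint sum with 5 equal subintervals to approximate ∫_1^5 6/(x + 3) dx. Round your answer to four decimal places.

Δx = (5 − 1)/5 = 0.8.
Midpoints: 1.4, 2.2, 3, 3.8, 4.6.
f(1.4) = 15/11, f(2.2) = 15/13, f(3) = 1, f(3.8) = 15/17, f(4.6) = 15/19.
Sum = Δx · [f(1.4) + f(2.2) + f(3) + f(3.8) + f(4.6)].
Sum ≈ 4.1514.

4.1514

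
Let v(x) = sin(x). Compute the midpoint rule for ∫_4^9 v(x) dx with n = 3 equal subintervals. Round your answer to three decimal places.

0.290

Δx = (9 − 4)/3 = 5/3.
Midpoints: 29/6, 6.5, 49/6.
v(29/6) ≈ -0.993, v(6.5) ≈ 0.215, v(49/6) ≈ 0.952.
Sum = Δx · [v(29/6) + v(6.5) + v(49/6)].
Sum ≈ 0.290.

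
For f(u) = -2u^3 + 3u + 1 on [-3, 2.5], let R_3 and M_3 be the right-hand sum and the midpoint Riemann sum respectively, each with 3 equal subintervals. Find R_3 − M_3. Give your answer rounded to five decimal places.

-56.08854

R_3 ≈ -36.0555556.
M_3 ≈ 20.0329861.
R_3 − M_3 ≈ -56.08854.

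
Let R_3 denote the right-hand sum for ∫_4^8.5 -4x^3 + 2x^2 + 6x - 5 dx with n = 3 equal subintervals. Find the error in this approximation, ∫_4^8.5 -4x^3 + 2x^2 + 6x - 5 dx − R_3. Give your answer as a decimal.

1668.9375

Exact integral: ∫_4^8.5 f(x) dx = -4451.0625.
R_3 = -6120.
Error = -4451.0625 − (-6120) = 1668.9375.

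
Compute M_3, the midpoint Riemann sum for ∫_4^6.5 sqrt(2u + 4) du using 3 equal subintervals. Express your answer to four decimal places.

9.5092

Δu = (6.5 − 4)/3 = 5/6.
Midpoints: 53/12, 5.25, 73/12.
f(53/12) ≈ 3.5824, f(5.25) ≈ 3.8079, f(73/12) ≈ 4.0208.
Sum = Δu · [f(53/12) + f(5.25) + f(73/12)].
Sum ≈ 9.5092.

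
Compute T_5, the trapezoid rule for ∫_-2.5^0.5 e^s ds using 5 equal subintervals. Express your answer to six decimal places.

1.613356

Δs = (0.5 − (-2.5))/5 = 0.6.
f(-2.5) ≈ 0.082085, f(-1.9) ≈ 0.149569, f(-1.3) ≈ 0.272532, f(-0.7) ≈ 0.496585, f(-0.1) ≈ 0.904837, f(0.5) ≈ 1.648721.
T_5 = (Δs/2)·[f(s_0) + 2f(s_1) + ... + 2f(s_{4}) + f(s_5)].
Sum ≈ 1.613356.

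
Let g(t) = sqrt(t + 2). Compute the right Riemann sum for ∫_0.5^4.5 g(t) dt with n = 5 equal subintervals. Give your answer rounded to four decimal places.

Δt = (4.5 − 0.5)/5 = 0.8.
Right endpoints: 1.3, 2.1, 2.9, 3.7, 4.5.
g(1.3) ≈ 1.8166, g(2.1) ≈ 2.0248, g(2.9) ≈ 2.2136, g(3.7) ≈ 2.3875, g(4.5) ≈ 2.5495.
Sum = Δt · [g(1.3) + g(2.1) + g(2.9) + g(3.7) + g(4.5)].
Sum ≈ 8.7936.

8.7936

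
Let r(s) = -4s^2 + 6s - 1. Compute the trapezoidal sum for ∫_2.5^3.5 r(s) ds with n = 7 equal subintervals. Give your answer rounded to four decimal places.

-19.3469

Δs = (3.5 − 2.5)/7 = 1/7.
r(2.5) = -11, r(37/14) = -641/49, r(39/14) = -751/49, r(41/14) = -869/49, r(43/14) = -995/49, r(45/14) = -1129/49, r(47/14) = -1271/49, r(3.5) = -29.
T_7 = (Δs/2)·[r(s_0) + 2r(s_1) + ... + 2r(s_{6}) + r(s_7)].
Sum ≈ -19.3469.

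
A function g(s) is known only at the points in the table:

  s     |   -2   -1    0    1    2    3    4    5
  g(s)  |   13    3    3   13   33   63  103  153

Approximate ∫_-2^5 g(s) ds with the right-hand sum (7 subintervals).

Δs = 1.
Sum = 1·[3 + 3 + 13 + 33 + 63 + 103 + 153] = 371.

371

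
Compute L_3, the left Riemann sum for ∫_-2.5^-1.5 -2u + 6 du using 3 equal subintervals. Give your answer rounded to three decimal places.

Δu = (-1.5 − (-2.5))/3 = 1/3.
Left endpoints: -2.5, -13/6, -11/6.
f(-2.5) = 11, f(-13/6) = 31/3, f(-11/6) = 29/3.
Sum = Δu · [f(-2.5) + f(-13/6) + f(-11/6)].
Sum ≈ 10.333.

10.333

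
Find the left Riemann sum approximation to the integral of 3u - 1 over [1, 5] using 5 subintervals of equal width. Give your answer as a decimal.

27.2

Δu = (5 − 1)/5 = 0.8.
Left endpoints: 1, 1.8, 2.6, 3.4, 4.2.
f(1) = 2, f(1.8) = 4.4, f(2.6) = 6.8, f(3.4) = 9.2, f(4.2) = 11.6.
Sum = Δu · [f(1) + f(1.8) + f(2.6) + f(3.4) + f(4.2)].
Sum = 27.2.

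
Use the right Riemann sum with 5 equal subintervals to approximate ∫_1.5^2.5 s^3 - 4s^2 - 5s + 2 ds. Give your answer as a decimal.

Δs = (2.5 − 1.5)/5 = 0.2.
Right endpoints: 1.7, 1.9, 2.1, 2.3, 2.5.
f(1.7) = -13.147, f(1.9) = -15.081, f(2.1) = -16.879, f(2.3) = -18.493, f(2.5) = -19.875.
Sum = Δs · [f(1.7) + f(1.9) + f(2.1) + f(2.3) + f(2.5)].
Sum = -16.695.

-16.695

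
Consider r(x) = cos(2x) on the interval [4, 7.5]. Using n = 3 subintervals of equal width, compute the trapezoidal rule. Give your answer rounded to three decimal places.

-0.085

Δx = (7.5 − 4)/3 = 7/6.
r(4) ≈ -0.146, r(31/6) ≈ -0.615, r(19/3) ≈ 0.995, r(7.5) ≈ -0.760.
T_3 = (Δx/2)·[r(x_0) + 2r(x_1) + 2r(x_2) + r(x_3)].
Sum ≈ -0.085.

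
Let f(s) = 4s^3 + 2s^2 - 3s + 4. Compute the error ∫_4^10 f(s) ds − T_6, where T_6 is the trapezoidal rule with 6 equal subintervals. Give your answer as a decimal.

-86

Exact integral: ∫_4^10 f(s) ds = 10266.
T_6 = 10352.
Error = 10266 − 10352 = -86.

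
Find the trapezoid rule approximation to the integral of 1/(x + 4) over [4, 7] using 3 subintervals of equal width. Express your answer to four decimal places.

0.3191

Δx = (7 − 4)/3 = 1.
f(4) = 0.125, f(5) = 1/9, f(6) = 0.1, f(7) = 1/11.
T_3 = (Δx/2)·[f(x_0) + 2f(x_1) + 2f(x_2) + f(x_3)].
Sum ≈ 0.3191.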